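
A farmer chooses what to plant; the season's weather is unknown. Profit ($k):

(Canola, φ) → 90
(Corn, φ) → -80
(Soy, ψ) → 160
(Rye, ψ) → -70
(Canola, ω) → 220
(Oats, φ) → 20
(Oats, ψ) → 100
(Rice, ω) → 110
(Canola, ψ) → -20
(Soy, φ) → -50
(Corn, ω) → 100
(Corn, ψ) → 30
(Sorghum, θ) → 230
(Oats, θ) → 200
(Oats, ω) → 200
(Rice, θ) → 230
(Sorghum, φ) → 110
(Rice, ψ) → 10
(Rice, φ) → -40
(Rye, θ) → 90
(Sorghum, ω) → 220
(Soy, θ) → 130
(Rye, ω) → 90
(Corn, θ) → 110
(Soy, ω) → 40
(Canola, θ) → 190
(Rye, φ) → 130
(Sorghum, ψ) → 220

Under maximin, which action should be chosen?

Sorghum

Row minima: Rice=-40, Soy=-50, Corn=-80, Oats=20, Canola=-20, Rye=-70, Sorghum=110
Best worst-case = 110 → Sorghum.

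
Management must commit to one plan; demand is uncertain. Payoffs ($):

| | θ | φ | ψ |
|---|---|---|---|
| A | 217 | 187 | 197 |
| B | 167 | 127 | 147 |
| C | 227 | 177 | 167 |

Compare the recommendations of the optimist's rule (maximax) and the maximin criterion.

maximax → C; maximin → A (disagree)

Row maxima: A=217, B=167, C=227
Best best-case = 227 → C.
Row minima: A=187, B=127, C=167
Best worst-case = 187 → A.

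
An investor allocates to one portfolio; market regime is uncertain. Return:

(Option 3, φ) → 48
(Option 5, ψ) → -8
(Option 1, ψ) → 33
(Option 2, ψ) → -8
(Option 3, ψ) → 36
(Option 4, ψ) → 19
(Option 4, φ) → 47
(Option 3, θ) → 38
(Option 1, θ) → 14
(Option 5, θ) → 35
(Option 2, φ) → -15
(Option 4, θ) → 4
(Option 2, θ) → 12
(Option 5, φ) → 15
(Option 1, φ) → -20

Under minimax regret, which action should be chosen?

Column bests: θ=38, φ=48, ψ=36.
Option 1 regrets: 24, 68, 3 → max 68
Option 2 regrets: 26, 63, 44 → max 63
Option 3 regrets: 0, 0, 0 → max 0
Option 4 regrets: 34, 1, 17 → max 34
Option 5 regrets: 3, 33, 44 → max 44
Smallest max regret = 0 → Option 3.

Option 3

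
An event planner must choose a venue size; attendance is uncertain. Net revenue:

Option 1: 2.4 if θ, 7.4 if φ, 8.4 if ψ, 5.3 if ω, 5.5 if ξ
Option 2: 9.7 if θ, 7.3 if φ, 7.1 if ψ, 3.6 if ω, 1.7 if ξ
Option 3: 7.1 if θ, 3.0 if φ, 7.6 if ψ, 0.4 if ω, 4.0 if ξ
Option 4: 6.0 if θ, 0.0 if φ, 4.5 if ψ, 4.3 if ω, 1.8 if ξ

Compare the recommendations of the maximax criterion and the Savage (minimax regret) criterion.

Row maxima: Option 1=8.4, Option 2=9.7, Option 3=7.6, Option 4=6.0
Best best-case = 9.7 → Option 2.
Column bests: θ=9.7, φ=7.4, ψ=8.4, ω=5.3, ξ=5.5.
Option 1 regrets: 7.3, 0.0, 0.0, 0.0, 0.0 → max 7.3
Option 2 regrets: 0.0, 0.1, 1.3, 1.7, 3.8 → max 3.8
Option 3 regrets: 2.6, 4.4, 0.8, 4.9, 1.5 → max 4.9
Option 4 regrets: 3.7, 7.4, 3.9, 1.0, 3.7 → max 7.4
Smallest max regret = 3.8 → Option 2.

maximax → Option 2; minimax regret → Option 2 (agree)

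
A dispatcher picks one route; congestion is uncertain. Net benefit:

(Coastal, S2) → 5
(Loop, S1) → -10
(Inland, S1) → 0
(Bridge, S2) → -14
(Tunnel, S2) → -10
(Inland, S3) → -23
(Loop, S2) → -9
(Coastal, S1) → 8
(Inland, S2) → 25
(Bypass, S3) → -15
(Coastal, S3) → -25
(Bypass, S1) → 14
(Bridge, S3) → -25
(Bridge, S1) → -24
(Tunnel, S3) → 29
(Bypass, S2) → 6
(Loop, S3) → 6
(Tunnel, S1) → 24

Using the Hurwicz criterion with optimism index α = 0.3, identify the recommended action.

Tunnel

Tunnel: 0.3·29 + 0.7·(-10) = 1.7
Inland: 0.3·25 + 0.7·(-23) = -8.6
Loop: 0.3·6 + 0.7·(-10) = -5.2
Bridge: 0.3·(-14) + 0.7·(-25) = -21.7
Bypass: 0.3·14 + 0.7·(-15) = -6.3
Coastal: 0.3·8 + 0.7·(-25) = -15.1
Highest Hurwicz score = 1.7 → Tunnel.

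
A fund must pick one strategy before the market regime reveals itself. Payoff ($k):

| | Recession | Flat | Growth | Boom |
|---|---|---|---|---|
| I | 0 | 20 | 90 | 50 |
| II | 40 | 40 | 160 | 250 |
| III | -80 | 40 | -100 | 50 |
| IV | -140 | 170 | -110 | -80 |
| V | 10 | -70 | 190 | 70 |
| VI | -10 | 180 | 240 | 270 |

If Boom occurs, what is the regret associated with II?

20

Best payoff under Boom is 270.
Regret = 270 − 250 = 20.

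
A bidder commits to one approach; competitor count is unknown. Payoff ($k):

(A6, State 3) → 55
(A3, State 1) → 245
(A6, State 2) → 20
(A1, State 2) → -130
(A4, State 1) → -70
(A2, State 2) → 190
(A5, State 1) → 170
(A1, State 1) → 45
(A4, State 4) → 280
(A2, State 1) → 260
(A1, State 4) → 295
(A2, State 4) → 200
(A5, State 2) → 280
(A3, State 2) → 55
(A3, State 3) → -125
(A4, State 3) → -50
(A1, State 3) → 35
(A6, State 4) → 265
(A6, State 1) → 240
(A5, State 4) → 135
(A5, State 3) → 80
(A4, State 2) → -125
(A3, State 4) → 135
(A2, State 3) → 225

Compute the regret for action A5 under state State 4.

160

Best payoff under State 4 is 295.
Regret = 295 − 135 = 160.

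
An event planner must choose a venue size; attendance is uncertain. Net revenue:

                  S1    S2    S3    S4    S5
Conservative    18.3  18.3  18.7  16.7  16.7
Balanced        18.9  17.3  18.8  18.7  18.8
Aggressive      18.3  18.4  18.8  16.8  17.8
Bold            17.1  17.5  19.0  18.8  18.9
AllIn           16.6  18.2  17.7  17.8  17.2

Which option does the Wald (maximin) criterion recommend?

Balanced

Row minima: Conservative=16.7, Balanced=17.3, Aggressive=16.8, Bold=17.1, AllIn=16.6
Best worst-case = 17.3 → Balanced.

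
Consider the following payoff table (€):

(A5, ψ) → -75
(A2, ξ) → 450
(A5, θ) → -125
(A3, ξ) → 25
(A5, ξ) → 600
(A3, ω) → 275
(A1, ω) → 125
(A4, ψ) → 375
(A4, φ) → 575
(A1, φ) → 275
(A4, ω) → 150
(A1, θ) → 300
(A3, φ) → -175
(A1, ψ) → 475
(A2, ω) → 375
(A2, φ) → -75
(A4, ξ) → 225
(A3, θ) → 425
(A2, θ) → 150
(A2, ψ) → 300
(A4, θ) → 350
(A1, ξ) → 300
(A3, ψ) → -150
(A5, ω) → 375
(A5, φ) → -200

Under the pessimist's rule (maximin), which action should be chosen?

Row minima: A1=125, A2=-75, A3=-175, A4=150, A5=-200
Best worst-case = 150 → A4.

A4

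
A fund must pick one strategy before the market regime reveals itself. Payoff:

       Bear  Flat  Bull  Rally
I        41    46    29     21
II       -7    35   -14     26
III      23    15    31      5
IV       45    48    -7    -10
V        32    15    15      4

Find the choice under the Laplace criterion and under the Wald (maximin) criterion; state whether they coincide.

Row averages: I=34.25, II=10, III=18.5, IV=19, V=16.5
Highest average = 34.25 → I.
Row minima: I=21, II=-14, III=5, IV=-10, V=4
Best worst-case = 21 → I.

laplace → I; maximin → I (agree)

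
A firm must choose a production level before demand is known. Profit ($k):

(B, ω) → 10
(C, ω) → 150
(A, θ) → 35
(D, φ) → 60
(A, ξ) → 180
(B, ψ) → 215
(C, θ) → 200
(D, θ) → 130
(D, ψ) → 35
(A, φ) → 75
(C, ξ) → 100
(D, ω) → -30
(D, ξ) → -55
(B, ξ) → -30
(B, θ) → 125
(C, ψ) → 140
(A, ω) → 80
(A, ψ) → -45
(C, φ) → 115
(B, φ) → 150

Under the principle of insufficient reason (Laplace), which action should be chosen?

Row averages: A=65, B=94, C=141, D=28
Highest average = 141 → C.

C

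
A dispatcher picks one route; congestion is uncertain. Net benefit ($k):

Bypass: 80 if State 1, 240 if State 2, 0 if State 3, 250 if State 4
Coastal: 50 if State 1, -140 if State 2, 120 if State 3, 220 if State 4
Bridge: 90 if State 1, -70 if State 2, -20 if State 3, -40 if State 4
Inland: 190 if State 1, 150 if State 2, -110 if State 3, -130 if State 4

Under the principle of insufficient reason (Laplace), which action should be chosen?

Row averages: Bypass=142.5, Coastal=62.5, Bridge=-10, Inland=25
Highest average = 142.5 → Bypass.

Bypass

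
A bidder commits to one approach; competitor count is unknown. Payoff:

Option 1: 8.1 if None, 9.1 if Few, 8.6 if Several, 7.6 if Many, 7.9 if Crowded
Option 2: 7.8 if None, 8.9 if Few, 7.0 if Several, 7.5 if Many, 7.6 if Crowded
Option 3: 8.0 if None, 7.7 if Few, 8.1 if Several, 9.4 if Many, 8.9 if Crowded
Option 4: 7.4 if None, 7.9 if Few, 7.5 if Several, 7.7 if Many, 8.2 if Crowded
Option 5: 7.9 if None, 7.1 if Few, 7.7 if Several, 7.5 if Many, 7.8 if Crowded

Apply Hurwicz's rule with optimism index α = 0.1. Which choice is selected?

Option 3

Option 1: 0.1·9.1 + 0.9·7.6 = 7.75
Option 2: 0.1·8.9 + 0.9·7.0 = 7.19
Option 3: 0.1·9.4 + 0.9·7.7 = 7.87
Option 4: 0.1·8.2 + 0.9·7.4 = 7.48
Option 5: 0.1·7.9 + 0.9·7.1 = 7.18
Highest Hurwicz score = 7.87 → Option 3.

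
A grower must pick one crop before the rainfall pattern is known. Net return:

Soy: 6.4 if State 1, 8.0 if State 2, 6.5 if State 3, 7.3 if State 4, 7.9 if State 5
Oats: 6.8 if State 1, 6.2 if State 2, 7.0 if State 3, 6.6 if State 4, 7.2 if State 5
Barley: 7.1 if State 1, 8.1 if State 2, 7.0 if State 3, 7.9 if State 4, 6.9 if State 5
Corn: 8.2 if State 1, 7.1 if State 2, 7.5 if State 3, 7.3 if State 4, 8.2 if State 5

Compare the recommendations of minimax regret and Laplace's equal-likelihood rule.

Column bests: State 1=8.2, State 2=8.1, State 3=7.5, State 4=7.9, State 5=8.2.
Soy regrets: 1.8, 0.1, 1.0, 0.6, 0.3 → max 1.8
Oats regrets: 1.4, 1.9, 0.5, 1.3, 1.0 → max 1.9
Barley regrets: 1.1, 0.0, 0.5, 0.0, 1.3 → max 1.3
Corn regrets: 0.0, 1.0, 0.0, 0.6, 0.0 → max 1.0
Smallest max regret = 1.0 → Corn.
Row averages: Soy=7.22, Oats=6.76, Barley=7.4, Corn=7.66
Highest average = 7.66 → Corn.

minimax regret → Corn; laplace → Corn (agree)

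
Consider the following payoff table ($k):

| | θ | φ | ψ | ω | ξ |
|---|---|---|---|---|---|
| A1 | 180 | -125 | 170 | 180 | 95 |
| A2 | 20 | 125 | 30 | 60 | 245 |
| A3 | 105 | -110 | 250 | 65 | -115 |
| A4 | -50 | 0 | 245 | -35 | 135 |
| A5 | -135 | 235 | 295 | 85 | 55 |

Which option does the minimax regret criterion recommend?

A4

Column bests: θ=180, φ=235, ψ=295, ω=180, ξ=245.
A1 regrets: 0, 360, 125, 0, 150 → max 360
A2 regrets: 160, 110, 265, 120, 0 → max 265
A3 regrets: 75, 345, 45, 115, 360 → max 360
A4 regrets: 230, 235, 50, 215, 110 → max 235
A5 regrets: 315, 0, 0, 95, 190 → max 315
Smallest max regret = 235 → A4.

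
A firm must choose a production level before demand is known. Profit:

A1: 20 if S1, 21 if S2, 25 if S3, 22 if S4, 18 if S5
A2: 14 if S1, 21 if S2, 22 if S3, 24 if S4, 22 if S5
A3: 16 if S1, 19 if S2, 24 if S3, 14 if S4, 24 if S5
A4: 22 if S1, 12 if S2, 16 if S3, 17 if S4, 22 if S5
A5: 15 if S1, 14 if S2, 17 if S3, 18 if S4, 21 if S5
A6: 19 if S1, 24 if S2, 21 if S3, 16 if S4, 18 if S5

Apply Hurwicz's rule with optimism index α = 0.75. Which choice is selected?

A1

A1: 0.75·25 + 0.25·18 = 23.25
A2: 0.75·24 + 0.25·14 = 21.5
A3: 0.75·24 + 0.25·14 = 21.5
A4: 0.75·22 + 0.25·12 = 19.5
A5: 0.75·21 + 0.25·14 = 19.25
A6: 0.75·24 + 0.25·16 = 22
Highest Hurwicz score = 23.25 → A1.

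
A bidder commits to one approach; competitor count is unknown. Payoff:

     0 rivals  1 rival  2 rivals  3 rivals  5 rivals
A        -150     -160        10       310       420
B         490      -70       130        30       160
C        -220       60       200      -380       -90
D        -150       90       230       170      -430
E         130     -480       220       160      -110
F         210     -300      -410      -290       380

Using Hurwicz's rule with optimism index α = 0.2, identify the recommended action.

A: 0.2·420 + 0.8·(-160) = -44
B: 0.2·490 + 0.8·(-70) = 42
C: 0.2·200 + 0.8·(-380) = -264
D: 0.2·230 + 0.8·(-430) = -298
E: 0.2·220 + 0.8·(-480) = -340
F: 0.2·380 + 0.8·(-410) = -252
Highest Hurwicz score = 42 → B.

B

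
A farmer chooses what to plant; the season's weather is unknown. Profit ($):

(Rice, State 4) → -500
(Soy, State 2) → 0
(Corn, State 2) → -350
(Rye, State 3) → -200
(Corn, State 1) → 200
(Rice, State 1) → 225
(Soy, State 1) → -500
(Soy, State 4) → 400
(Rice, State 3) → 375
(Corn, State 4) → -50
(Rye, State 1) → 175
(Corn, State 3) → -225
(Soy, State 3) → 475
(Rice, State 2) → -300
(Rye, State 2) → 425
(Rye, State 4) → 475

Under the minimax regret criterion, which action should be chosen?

Rye

Column bests: State 1=225, State 2=425, State 3=475, State 4=475.
Corn regrets: 25, 775, 700, 525 → max 775
Rye regrets: 50, 0, 675, 0 → max 675
Soy regrets: 725, 425, 0, 75 → max 725
Rice regrets: 0, 725, 100, 975 → max 975
Smallest max regret = 675 → Rye.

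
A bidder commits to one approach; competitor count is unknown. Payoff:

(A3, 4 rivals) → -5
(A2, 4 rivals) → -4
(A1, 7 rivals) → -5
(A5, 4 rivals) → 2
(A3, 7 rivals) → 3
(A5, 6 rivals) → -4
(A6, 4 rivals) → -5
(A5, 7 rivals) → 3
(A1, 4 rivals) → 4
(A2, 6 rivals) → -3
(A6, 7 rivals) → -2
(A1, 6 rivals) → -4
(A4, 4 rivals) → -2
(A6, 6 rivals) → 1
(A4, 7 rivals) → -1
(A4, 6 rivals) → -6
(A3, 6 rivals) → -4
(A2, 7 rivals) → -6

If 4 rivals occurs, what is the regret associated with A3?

9

Best payoff under 4 rivals is 4.
Regret = 4 − (-5) = 9.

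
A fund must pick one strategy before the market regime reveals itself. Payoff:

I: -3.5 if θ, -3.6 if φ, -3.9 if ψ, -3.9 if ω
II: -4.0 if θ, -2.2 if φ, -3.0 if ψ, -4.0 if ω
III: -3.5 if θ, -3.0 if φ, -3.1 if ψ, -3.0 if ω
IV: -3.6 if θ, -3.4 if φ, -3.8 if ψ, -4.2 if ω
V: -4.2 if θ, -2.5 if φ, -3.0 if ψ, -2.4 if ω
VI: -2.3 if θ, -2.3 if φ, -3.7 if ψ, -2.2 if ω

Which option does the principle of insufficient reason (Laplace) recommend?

VI

Row averages: I=-3.725, II=-3.3, III=-3.15, IV=-3.75, V=-3.025, VI=-2.625
Highest average = -2.625 → VI.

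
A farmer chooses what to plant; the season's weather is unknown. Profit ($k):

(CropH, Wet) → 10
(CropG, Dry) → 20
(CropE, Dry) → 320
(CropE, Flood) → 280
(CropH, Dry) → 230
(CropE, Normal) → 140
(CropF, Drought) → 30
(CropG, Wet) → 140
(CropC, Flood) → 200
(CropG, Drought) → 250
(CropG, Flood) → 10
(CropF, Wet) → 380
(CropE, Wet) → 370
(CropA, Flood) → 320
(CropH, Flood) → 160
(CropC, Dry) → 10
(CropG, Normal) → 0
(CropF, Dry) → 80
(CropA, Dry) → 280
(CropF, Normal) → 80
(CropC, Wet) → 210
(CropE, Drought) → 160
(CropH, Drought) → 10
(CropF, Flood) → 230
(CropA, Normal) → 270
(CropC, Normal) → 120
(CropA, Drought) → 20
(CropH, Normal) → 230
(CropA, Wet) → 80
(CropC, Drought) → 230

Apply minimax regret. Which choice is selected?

CropE

Column bests: Drought=250, Dry=320, Normal=270, Wet=380, Flood=320.
CropC regrets: 20, 310, 150, 170, 120 → max 310
CropF regrets: 220, 240, 190, 0, 90 → max 240
CropG regrets: 0, 300, 270, 240, 310 → max 310
CropE regrets: 90, 0, 130, 10, 40 → max 130
CropH regrets: 240, 90, 40, 370, 160 → max 370
CropA regrets: 230, 40, 0, 300, 0 → max 300
Smallest max regret = 130 → CropE.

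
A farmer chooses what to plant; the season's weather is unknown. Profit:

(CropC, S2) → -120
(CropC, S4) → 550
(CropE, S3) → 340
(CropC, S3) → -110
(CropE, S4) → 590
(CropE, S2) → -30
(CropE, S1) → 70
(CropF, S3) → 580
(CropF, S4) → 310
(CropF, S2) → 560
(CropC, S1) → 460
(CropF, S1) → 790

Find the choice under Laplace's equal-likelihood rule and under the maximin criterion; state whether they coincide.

Row averages: CropC=195, CropF=560, CropE=242.5
Highest average = 560 → CropF.
Row minima: CropC=-120, CropF=310, CropE=-30
Best worst-case = 310 → CropF.

laplace → CropF; maximin → CropF (agree)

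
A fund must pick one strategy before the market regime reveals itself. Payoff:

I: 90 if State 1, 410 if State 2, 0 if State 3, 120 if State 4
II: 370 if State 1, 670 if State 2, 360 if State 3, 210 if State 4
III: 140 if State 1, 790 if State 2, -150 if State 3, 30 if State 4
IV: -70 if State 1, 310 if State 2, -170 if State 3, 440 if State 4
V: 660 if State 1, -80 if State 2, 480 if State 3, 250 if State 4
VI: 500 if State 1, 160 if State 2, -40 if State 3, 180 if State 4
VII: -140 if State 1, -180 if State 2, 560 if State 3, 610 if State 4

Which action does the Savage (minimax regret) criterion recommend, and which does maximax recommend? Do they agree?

Column bests: State 1=660, State 2=790, State 3=560, State 4=610.
I regrets: 570, 380, 560, 490 → max 570
II regrets: 290, 120, 200, 400 → max 400
III regrets: 520, 0, 710, 580 → max 710
IV regrets: 730, 480, 730, 170 → max 730
V regrets: 0, 870, 80, 360 → max 870
VI regrets: 160, 630, 600, 430 → max 630
VII regrets: 800, 970, 0, 0 → max 970
Smallest max regret = 400 → II.
Row maxima: I=410, II=670, III=790, IV=440, V=660, VI=500, VII=610
Best best-case = 790 → III.

minimax regret → II; maximax → III (disagree)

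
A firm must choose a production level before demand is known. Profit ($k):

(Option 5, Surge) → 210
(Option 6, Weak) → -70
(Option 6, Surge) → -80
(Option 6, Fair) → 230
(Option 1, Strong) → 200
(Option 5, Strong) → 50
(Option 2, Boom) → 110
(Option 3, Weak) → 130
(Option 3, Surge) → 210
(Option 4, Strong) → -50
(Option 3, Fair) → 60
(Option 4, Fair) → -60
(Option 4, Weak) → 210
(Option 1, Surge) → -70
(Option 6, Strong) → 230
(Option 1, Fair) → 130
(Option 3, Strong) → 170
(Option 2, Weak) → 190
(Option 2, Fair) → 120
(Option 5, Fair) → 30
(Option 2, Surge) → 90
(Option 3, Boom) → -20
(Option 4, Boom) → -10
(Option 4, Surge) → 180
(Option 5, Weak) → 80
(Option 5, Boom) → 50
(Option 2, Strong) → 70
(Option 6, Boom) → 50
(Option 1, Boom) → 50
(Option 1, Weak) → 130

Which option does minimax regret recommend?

Column bests: Weak=210, Fair=230, Strong=230, Boom=110, Surge=210.
Option 1 regrets: 80, 100, 30, 60, 280 → max 280
Option 2 regrets: 20, 110, 160, 0, 120 → max 160
Option 3 regrets: 80, 170, 60, 130, 0 → max 170
Option 4 regrets: 0, 290, 280, 120, 30 → max 290
Option 5 regrets: 130, 200, 180, 60, 0 → max 200
Option 6 regrets: 280, 0, 0, 60, 290 → max 290
Smallest max regret = 160 → Option 2.

Option 2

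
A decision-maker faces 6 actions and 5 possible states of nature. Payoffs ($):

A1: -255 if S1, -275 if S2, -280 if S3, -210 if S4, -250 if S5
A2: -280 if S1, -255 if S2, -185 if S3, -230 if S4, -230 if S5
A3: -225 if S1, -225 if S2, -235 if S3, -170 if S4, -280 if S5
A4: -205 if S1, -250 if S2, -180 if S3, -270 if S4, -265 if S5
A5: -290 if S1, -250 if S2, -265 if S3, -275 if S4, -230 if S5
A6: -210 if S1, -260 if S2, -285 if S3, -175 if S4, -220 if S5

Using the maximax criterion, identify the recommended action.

Row maxima: A1=-210, A2=-185, A3=-170, A4=-180, A5=-230, A6=-175
Best best-case = -170 → A3.

A3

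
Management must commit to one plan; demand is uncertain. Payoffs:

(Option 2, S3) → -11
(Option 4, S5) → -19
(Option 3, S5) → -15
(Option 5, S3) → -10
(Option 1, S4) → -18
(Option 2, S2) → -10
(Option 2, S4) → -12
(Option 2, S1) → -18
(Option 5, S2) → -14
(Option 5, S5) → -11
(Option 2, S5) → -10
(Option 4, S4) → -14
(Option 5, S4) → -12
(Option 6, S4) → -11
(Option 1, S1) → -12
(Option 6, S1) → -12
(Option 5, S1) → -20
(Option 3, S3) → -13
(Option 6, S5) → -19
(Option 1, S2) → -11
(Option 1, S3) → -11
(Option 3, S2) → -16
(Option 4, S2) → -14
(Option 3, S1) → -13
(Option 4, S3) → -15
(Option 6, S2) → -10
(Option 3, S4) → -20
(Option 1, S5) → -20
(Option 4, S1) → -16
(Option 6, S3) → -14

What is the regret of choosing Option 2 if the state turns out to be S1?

Best payoff under S1 is -12.
Regret = -12 − (-18) = 6.

6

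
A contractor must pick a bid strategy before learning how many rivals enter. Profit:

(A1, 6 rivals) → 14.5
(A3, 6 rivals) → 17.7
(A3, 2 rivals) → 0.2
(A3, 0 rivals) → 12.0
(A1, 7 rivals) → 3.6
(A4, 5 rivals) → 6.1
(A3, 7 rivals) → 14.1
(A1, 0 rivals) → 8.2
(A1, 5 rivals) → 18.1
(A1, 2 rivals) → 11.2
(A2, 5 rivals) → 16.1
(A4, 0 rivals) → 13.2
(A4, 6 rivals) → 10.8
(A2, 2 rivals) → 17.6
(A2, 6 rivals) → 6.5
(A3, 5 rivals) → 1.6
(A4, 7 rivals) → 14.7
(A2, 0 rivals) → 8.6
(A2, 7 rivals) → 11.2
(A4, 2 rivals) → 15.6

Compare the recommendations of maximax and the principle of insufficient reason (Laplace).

maximax → A1; laplace → A4 (disagree)

Row maxima: A1=18.1, A2=17.6, A3=17.7, A4=15.6
Best best-case = 18.1 → A1.
Row averages: A1=11.12, A2=12, A3=9.12, A4=12.08
Highest average = 12.08 → A4.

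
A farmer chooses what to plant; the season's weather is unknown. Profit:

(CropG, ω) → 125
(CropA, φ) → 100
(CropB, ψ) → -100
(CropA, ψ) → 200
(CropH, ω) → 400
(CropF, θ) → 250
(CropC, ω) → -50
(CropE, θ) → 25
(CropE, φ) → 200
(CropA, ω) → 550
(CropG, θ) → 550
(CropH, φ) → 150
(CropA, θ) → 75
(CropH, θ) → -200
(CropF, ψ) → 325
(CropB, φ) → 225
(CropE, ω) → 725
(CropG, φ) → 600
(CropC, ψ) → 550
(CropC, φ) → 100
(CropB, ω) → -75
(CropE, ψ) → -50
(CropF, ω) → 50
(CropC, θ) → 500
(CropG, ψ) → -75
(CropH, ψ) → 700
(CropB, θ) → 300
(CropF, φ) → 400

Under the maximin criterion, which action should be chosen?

CropA

Row minima: CropC=-50, CropA=75, CropB=-100, CropF=50, CropH=-200, CropG=-75, CropE=-50
Best worst-case = 75 → CropA.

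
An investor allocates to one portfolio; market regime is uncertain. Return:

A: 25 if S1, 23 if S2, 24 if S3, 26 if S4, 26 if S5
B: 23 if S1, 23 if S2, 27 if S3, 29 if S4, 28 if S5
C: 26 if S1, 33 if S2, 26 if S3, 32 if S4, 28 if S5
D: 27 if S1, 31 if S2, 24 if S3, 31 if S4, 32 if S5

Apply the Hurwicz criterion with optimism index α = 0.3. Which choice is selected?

A: 0.3·26 + 0.7·23 = 23.9
B: 0.3·29 + 0.7·23 = 24.8
C: 0.3·33 + 0.7·26 = 28.1
D: 0.3·32 + 0.7·24 = 26.4
Highest Hurwicz score = 28.1 → C.

C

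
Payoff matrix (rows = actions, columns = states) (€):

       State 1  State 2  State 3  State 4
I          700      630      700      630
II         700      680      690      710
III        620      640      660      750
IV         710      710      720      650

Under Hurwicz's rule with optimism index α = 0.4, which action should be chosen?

I: 0.4·700 + 0.6·630 = 658
II: 0.4·710 + 0.6·680 = 692
III: 0.4·750 + 0.6·620 = 672
IV: 0.4·720 + 0.6·650 = 678
Highest Hurwicz score = 692 → II.

II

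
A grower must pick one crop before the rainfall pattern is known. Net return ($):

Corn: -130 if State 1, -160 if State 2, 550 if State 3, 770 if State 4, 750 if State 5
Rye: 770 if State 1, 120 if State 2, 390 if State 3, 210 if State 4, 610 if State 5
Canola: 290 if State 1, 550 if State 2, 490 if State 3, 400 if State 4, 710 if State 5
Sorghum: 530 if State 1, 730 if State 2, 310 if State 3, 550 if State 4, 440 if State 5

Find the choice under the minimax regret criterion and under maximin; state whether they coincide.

minimax regret → Sorghum; maximin → Sorghum (agree)

Column bests: State 1=770, State 2=730, State 3=550, State 4=770, State 5=750.
Corn regrets: 900, 890, 0, 0, 0 → max 900
Rye regrets: 0, 610, 160, 560, 140 → max 610
Canola regrets: 480, 180, 60, 370, 40 → max 480
Sorghum regrets: 240, 0, 240, 220, 310 → max 310
Smallest max regret = 310 → Sorghum.
Row minima: Corn=-160, Rye=120, Canola=290, Sorghum=310
Best worst-case = 310 → Sorghum.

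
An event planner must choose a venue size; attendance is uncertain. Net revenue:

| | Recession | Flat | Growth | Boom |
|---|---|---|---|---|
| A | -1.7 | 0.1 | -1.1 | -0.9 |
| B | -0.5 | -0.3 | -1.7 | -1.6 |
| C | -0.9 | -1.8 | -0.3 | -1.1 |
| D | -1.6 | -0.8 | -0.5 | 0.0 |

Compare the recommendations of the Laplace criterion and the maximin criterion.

Row averages: A=-0.9, B=-1.025, C=-1.025, D=-0.725
Highest average = -0.725 → D.
Row minima: A=-1.7, B=-1.7, C=-1.8, D=-1.6
Best worst-case = -1.6 → D.

laplace → D; maximin → D (agree)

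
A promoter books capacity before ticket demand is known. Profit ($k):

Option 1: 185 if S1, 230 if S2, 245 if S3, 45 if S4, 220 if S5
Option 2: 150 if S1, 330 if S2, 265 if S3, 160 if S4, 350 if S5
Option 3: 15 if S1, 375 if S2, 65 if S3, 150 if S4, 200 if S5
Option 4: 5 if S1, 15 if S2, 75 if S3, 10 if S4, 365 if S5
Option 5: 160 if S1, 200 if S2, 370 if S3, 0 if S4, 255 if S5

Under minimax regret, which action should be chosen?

Column bests: S1=185, S2=375, S3=370, S4=160, S5=365.
Option 1 regrets: 0, 145, 125, 115, 145 → max 145
Option 2 regrets: 35, 45, 105, 0, 15 → max 105
Option 3 regrets: 170, 0, 305, 10, 165 → max 305
Option 4 regrets: 180, 360, 295, 150, 0 → max 360
Option 5 regrets: 25, 175, 0, 160, 110 → max 175
Smallest max regret = 105 → Option 2.

Option 2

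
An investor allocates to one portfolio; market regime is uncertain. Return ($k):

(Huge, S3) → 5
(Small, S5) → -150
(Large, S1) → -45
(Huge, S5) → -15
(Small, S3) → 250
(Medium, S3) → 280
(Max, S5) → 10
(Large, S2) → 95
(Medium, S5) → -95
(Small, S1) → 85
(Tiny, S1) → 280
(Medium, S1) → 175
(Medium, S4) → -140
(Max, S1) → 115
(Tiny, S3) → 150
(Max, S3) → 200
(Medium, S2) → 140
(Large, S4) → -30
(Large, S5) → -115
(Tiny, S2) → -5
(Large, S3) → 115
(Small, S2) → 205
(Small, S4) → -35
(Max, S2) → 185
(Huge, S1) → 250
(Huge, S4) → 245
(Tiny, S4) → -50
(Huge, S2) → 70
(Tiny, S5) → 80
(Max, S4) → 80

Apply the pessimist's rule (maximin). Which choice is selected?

Row minima: Tiny=-50, Small=-150, Medium=-140, Large=-115, Huge=-15, Max=10
Best worst-case = 10 → Max.

Max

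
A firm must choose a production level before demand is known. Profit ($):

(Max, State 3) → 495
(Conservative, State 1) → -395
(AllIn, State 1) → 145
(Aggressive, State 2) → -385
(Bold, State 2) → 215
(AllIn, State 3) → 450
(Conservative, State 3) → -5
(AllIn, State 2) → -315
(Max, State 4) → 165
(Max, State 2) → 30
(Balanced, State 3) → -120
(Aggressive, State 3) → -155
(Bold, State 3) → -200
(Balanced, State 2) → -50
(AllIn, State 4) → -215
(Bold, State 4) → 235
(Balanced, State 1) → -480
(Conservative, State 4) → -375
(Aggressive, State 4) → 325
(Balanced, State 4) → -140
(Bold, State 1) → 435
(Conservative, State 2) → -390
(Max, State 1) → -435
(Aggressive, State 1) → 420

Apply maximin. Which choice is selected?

Row minima: Conservative=-395, Balanced=-480, Aggressive=-385, Bold=-200, AllIn=-315, Max=-435
Best worst-case = -200 → Bold.

Bold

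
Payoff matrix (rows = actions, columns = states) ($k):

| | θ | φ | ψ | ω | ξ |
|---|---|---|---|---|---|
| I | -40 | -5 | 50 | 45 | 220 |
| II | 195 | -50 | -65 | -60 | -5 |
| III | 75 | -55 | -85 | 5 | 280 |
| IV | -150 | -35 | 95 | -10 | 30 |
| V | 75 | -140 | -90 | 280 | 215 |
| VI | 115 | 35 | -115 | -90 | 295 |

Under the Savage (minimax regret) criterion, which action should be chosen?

V

Column bests: θ=195, φ=35, ψ=95, ω=280, ξ=295.
I regrets: 235, 40, 45, 235, 75 → max 235
II regrets: 0, 85, 160, 340, 300 → max 340
III regrets: 120, 90, 180, 275, 15 → max 275
IV regrets: 345, 70, 0, 290, 265 → max 345
V regrets: 120, 175, 185, 0, 80 → max 185
VI regrets: 80, 0, 210, 370, 0 → max 370
Smallest max regret = 185 → V.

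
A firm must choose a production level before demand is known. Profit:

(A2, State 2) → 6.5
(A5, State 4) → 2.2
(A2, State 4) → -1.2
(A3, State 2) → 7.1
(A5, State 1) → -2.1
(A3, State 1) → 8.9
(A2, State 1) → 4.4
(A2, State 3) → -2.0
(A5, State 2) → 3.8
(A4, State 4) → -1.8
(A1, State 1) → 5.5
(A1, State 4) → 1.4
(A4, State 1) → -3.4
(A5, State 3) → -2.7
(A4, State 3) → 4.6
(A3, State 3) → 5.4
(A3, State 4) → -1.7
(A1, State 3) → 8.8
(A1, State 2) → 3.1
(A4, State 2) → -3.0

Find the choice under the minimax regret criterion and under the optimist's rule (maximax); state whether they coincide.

Column bests: State 1=8.9, State 2=7.1, State 3=8.8, State 4=2.2.
A1 regrets: 3.4, 4.0, 0.0, 0.8 → max 4.0
A2 regrets: 4.5, 0.6, 10.8, 3.4 → max 10.8
A3 regrets: 0.0, 0.0, 3.4, 3.9 → max 3.9
A4 regrets: 12.3, 10.1, 4.2, 4.0 → max 12.3
A5 regrets: 11.0, 3.3, 11.5, 0.0 → max 11.5
Smallest max regret = 3.9 → A3.
Row maxima: A1=8.8, A2=6.5, A3=8.9, A4=4.6, A5=3.8
Best best-case = 8.9 → A3.

minimax regret → A3; maximax → A3 (agree)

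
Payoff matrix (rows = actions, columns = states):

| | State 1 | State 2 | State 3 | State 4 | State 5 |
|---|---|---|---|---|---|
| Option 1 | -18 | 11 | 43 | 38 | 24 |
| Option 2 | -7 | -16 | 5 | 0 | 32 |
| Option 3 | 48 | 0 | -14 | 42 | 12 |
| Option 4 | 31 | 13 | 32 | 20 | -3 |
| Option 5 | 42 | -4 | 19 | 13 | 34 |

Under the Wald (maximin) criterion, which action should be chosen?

Option 4

Row minima: Option 1=-18, Option 2=-16, Option 3=-14, Option 4=-3, Option 5=-4
Best worst-case = -3 → Option 4.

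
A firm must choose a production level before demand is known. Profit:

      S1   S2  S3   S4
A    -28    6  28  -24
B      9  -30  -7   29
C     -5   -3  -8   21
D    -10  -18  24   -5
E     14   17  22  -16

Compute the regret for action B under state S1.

Best payoff under S1 is 14.
Regret = 14 − 9 = 5.

5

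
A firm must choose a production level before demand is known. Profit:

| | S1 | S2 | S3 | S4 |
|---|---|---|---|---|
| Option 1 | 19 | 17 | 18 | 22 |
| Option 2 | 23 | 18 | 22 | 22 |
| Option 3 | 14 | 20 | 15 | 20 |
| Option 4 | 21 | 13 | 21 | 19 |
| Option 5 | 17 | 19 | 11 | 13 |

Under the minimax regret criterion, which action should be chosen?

Option 2

Column bests: S1=23, S2=20, S3=22, S4=22.
Option 1 regrets: 4, 3, 4, 0 → max 4
Option 2 regrets: 0, 2, 0, 0 → max 2
Option 3 regrets: 9, 0, 7, 2 → max 9
Option 4 regrets: 2, 7, 1, 3 → max 7
Option 5 regrets: 6, 1, 11, 9 → max 11
Smallest max regret = 2 → Option 2.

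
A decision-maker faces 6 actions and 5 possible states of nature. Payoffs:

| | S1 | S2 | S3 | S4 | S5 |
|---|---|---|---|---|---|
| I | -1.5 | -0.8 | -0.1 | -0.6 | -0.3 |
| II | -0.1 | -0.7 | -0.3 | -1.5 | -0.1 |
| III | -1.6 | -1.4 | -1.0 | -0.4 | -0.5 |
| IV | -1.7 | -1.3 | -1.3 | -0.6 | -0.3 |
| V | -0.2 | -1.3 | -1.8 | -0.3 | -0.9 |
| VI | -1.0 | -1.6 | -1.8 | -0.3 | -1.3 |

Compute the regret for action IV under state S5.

0.2

Best payoff under S5 is -0.1.
Regret = -0.1 − (-0.3) = 0.2.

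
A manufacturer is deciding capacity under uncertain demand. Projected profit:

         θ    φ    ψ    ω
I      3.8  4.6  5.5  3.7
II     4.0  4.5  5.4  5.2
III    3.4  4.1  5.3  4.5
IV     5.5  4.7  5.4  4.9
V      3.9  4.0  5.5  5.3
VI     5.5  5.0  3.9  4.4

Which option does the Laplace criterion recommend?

IV

Row averages: I=4.4, II=4.775, III=4.325, IV=5.125, V=4.675, VI=4.7
Highest average = 5.125 → IV.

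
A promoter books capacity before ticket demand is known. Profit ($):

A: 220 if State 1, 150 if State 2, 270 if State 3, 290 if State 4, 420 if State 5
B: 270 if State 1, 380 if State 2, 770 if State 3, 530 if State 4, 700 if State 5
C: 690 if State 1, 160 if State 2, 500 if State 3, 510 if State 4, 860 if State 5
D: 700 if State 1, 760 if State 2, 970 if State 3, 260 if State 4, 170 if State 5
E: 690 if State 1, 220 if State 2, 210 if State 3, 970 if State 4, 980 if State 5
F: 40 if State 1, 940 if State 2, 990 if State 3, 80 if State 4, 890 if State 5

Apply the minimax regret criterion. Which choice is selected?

Column bests: State 1=700, State 2=940, State 3=990, State 4=970, State 5=980.
A regrets: 480, 790, 720, 680, 560 → max 790
B regrets: 430, 560, 220, 440, 280 → max 560
C regrets: 10, 780, 490, 460, 120 → max 780
D regrets: 0, 180, 20, 710, 810 → max 810
E regrets: 10, 720, 780, 0, 0 → max 780
F regrets: 660, 0, 0, 890, 90 → max 890
Smallest max regret = 560 → B.

B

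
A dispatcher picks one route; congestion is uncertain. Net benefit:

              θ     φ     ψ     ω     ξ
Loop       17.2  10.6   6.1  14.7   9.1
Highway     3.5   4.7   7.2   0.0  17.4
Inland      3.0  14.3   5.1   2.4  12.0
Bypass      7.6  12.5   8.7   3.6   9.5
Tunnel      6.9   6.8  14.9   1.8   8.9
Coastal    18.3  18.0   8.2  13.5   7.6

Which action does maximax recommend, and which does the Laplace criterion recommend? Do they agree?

Row maxima: Loop=17.2, Highway=17.4, Inland=14.3, Bypass=12.5, Tunnel=14.9, Coastal=18.3
Best best-case = 18.3 → Coastal.
Row averages: Loop=11.54, Highway=6.56, Inland=7.36, Bypass=8.38, Tunnel=7.86, Coastal=13.12
Highest average = 13.12 → Coastal.

maximax → Coastal; laplace → Coastal (agree)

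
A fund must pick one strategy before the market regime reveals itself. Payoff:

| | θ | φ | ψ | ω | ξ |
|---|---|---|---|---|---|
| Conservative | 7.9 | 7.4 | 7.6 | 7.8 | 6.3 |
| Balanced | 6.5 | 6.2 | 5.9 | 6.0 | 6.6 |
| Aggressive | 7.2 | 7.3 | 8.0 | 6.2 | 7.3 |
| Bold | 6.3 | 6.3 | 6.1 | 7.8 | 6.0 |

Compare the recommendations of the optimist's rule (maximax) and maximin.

Row maxima: Conservative=7.9, Balanced=6.6, Aggressive=8.0, Bold=7.8
Best best-case = 8.0 → Aggressive.
Row minima: Conservative=6.3, Balanced=5.9, Aggressive=6.2, Bold=6.0
Best worst-case = 6.3 → Conservative.

maximax → Aggressive; maximin → Conservative (disagree)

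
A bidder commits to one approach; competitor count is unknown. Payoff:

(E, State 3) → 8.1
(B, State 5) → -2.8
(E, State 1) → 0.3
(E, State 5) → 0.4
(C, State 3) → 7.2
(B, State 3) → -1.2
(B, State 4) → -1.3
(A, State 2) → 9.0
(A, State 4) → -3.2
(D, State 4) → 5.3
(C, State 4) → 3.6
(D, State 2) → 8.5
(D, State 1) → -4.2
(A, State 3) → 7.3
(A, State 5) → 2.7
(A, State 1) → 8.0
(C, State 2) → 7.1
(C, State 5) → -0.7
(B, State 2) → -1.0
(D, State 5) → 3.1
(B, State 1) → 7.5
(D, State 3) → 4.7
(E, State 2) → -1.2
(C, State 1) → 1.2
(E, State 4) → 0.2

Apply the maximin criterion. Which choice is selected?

C

Row minima: A=-3.2, B=-2.8, C=-0.7, D=-4.2, E=-1.2
Best worst-case = -0.7 → C.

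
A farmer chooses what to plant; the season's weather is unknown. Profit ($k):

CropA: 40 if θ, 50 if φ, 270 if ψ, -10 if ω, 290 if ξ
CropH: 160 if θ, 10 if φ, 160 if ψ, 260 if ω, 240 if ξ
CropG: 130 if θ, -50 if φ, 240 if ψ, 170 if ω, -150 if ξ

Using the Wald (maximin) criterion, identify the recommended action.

Row minima: CropA=-10, CropH=10, CropG=-150
Best worst-case = 10 → CropH.

CropH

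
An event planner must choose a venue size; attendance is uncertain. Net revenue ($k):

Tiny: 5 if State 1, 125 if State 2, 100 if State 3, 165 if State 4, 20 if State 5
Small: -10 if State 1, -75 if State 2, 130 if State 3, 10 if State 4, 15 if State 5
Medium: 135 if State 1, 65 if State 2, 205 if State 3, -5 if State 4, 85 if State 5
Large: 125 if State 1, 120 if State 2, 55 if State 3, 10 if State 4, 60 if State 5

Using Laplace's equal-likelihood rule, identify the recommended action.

Row averages: Tiny=83, Small=14, Medium=97, Large=74
Highest average = 97 → Medium.

Medium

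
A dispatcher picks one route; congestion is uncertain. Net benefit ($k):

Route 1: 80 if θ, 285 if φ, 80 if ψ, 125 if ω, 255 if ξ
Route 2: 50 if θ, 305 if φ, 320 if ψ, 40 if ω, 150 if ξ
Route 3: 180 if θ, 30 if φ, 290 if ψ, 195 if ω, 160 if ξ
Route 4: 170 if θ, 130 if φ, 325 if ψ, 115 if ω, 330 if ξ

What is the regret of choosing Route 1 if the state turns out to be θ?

100

Best payoff under θ is 180.
Regret = 180 − 80 = 100.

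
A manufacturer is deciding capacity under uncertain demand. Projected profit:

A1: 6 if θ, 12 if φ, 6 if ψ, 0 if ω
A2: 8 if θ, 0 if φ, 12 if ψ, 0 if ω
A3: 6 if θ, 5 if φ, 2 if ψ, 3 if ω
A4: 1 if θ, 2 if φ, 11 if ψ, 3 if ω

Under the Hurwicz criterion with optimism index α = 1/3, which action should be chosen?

A1: 1/3·12 + 2/3·0 = 4
A2: 1/3·12 + 2/3·0 = 4
A3: 1/3·6 + 2/3·2 = 10/3
A4: 1/3·11 + 2/3·1 = 13/3
Highest Hurwicz score = 13/3 → A4.

A4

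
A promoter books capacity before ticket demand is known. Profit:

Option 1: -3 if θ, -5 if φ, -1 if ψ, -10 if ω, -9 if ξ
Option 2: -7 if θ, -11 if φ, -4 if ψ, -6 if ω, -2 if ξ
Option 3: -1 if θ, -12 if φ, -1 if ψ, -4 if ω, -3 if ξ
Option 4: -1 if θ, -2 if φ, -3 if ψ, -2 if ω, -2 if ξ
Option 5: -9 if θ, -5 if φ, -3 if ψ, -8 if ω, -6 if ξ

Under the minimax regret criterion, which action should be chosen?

Column bests: θ=-1, φ=-2, ψ=-1, ω=-2, ξ=-2.
Option 1 regrets: 2, 3, 0, 8, 7 → max 8
Option 2 regrets: 6, 9, 3, 4, 0 → max 9
Option 3 regrets: 0, 10, 0, 2, 1 → max 10
Option 4 regrets: 0, 0, 2, 0, 0 → max 2
Option 5 regrets: 8, 3, 2, 6, 4 → max 8
Smallest max regret = 2 → Option 4.

Option 4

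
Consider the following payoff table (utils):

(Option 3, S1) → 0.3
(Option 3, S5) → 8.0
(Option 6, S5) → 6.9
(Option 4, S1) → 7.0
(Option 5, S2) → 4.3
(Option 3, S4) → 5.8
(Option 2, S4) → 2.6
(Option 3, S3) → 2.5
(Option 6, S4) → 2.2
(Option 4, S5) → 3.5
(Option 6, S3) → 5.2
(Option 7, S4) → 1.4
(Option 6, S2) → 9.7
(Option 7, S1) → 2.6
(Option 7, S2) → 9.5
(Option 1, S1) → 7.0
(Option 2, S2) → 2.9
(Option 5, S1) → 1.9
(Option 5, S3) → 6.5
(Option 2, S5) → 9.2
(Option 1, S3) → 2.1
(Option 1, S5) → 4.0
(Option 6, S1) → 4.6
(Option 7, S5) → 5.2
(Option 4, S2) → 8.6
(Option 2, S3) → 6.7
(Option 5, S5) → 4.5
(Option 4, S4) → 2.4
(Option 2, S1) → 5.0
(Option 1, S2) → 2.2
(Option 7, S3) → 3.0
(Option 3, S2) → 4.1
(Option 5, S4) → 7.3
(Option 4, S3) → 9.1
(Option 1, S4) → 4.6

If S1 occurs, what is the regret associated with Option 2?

Best payoff under S1 is 7.0.
Regret = 7.0 − 5.0 = 2.0.

2.0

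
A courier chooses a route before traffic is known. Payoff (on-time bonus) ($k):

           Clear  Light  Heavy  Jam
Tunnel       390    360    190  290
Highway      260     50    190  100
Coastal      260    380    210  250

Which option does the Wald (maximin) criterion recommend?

Coastal

Row minima: Tunnel=190, Highway=50, Coastal=210
Best worst-case = 210 → Coastal.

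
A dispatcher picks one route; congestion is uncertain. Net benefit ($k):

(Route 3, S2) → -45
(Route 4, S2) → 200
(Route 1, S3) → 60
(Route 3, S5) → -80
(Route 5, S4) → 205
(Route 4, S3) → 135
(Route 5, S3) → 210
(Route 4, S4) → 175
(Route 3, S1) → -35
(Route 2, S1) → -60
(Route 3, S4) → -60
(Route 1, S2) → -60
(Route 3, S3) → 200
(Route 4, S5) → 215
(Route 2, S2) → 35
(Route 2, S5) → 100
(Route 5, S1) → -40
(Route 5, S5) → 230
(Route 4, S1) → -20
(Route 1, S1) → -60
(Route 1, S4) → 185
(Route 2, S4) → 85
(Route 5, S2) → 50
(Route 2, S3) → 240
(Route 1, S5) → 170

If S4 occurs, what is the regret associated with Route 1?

20

Best payoff under S4 is 205.
Regret = 205 − 185 = 20.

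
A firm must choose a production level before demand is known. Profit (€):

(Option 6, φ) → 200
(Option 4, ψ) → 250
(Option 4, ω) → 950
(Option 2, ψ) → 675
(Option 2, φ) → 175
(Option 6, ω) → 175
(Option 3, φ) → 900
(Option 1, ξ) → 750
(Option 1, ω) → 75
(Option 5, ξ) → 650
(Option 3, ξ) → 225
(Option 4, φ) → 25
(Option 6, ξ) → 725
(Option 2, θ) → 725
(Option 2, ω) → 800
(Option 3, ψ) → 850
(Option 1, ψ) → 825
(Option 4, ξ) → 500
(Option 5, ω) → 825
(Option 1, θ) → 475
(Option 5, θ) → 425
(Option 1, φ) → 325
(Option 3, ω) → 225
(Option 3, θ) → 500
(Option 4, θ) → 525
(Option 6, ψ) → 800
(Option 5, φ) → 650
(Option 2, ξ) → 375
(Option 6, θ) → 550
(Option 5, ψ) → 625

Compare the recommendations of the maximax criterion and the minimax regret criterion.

Row maxima: Option 1=825, Option 2=800, Option 3=900, Option 4=950, Option 5=825, Option 6=800
Best best-case = 950 → Option 4.
Column bests: θ=725, φ=900, ψ=850, ω=950, ξ=750.
Option 1 regrets: 250, 575, 25, 875, 0 → max 875
Option 2 regrets: 0, 725, 175, 150, 375 → max 725
Option 3 regrets: 225, 0, 0, 725, 525 → max 725
Option 4 regrets: 200, 875, 600, 0, 250 → max 875
Option 5 regrets: 300, 250, 225, 125, 100 → max 300
Option 6 regrets: 175, 700, 50, 775, 25 → max 775
Smallest max regret = 300 → Option 5.

maximax → Option 4; minimax regret → Option 5 (disagree)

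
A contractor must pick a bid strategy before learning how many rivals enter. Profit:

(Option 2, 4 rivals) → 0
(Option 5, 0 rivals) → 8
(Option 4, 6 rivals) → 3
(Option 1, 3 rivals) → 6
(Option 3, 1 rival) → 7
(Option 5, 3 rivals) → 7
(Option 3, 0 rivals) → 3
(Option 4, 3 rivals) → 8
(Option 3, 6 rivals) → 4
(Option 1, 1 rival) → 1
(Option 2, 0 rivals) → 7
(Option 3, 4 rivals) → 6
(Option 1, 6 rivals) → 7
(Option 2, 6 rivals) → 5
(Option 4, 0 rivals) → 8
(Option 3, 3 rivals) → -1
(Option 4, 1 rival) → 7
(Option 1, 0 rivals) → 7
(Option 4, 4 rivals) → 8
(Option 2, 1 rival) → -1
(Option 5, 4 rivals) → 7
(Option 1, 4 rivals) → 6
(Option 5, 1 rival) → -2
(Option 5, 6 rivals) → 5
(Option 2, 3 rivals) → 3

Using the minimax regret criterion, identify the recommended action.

Column bests: 0 rivals=8, 1 rival=7, 3 rivals=8, 4 rivals=8, 6 rivals=7.
Option 1 regrets: 1, 6, 2, 2, 0 → max 6
Option 2 regrets: 1, 8, 5, 8, 2 → max 8
Option 3 regrets: 5, 0, 9, 2, 3 → max 9
Option 4 regrets: 0, 0, 0, 0, 4 → max 4
Option 5 regrets: 0, 9, 1, 1, 2 → max 9
Smallest max regret = 4 → Option 4.

Option 4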